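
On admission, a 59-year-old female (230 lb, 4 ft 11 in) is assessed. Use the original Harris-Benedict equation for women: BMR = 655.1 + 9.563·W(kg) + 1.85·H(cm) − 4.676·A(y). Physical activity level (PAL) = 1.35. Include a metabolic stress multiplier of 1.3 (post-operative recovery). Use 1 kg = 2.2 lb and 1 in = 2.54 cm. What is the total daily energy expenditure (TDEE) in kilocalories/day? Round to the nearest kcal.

2907 kilocalories/day

Convert to metric: weight = 230 ÷ 2.2 = 104.5455 kg; height = (4×12 + 11) × 2.54 = 59 × 2.54 = 149.86 cm.
Harris-Benedict: BMR = 655.1 + 9.563(104.5455) + 1.85(149.86) − 4.676(59) = 1656.2252 kcal/day.
TEE = BMR × activity factor = 1656.2252 × 1.35 = 2235.904 kcal/day.
Apply stress factor: 2235.904 × 1.3 = 2906.6752 kcal/day.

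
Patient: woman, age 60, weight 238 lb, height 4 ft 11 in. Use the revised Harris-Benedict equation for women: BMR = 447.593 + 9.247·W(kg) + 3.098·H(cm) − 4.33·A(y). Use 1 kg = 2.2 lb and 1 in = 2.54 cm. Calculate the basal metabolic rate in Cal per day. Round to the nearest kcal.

Convert to metric: weight = 238 ÷ 2.2 = 108.1818 kg; height = (4×12 + 11) × 2.54 = 59 × 2.54 = 149.86 cm.
Harris-Benedict: BMR = 447.593 + 9.247(108.1818) + 3.098(149.86) − 4.33(60) = 1652.4166 kcal/day.

1652 Cal per day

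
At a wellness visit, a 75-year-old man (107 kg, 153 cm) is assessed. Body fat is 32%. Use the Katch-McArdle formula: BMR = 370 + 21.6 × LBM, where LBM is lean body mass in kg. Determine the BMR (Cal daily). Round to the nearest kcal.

1942 Cal daily

LBM = 107 × (1 − 0.32) = 72.76 kg. Katch-McArdle: BMR = 370 + 21.6 × 72.76 = 1941.616 kcal/day.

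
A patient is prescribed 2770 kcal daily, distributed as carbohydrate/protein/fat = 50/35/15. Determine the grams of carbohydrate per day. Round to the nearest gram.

Carbohydrate energy = 50% × 2770 = 1385 kcal.
At 4 kcal/g: 1385 ÷ 4 = 346.25 g.

346 g/day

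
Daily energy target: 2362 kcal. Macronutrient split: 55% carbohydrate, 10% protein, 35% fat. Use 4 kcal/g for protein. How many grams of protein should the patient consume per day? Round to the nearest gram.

Protein energy = 10% × 2362 = 236.2 kcal.
At 4 kcal/g: 236.2 ÷ 4 = 59.05 g.

59 g/day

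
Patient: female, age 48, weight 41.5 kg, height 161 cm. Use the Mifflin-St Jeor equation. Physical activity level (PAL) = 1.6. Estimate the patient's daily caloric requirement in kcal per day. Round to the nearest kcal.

1632 kcal per day

Mifflin-St Jeor (female): BMR = 10(41.5) + 6.25(161) − 5(48) − 161 = 415 + 1006.25 − 240 − 161 = 1020.25 kcal/day.
TEE = BMR × activity factor = 1020.25 × 1.6 = 1632.4 kcal/day.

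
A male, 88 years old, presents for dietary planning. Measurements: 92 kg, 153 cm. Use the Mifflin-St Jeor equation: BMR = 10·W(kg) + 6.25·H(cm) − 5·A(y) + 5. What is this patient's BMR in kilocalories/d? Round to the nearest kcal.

1441 kilocalories/d

Mifflin-St Jeor (male): BMR = 10(92) + 6.25(153) − 5(88) + 5 = 920 + 956.25 − 440 + 5 = 1441.25 kcal/day.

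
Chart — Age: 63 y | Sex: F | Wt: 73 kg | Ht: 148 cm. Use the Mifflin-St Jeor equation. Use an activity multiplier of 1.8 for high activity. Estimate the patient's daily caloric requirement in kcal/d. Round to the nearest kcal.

2122 kcal/d

Mifflin-St Jeor (female): BMR = 10(73) + 6.25(148) − 5(63) − 161 = 730 + 925 − 315 − 161 = 1179 kcal/day.
TEE = BMR × activity factor = 1179 × 1.8 = 2122.2 kcal/day.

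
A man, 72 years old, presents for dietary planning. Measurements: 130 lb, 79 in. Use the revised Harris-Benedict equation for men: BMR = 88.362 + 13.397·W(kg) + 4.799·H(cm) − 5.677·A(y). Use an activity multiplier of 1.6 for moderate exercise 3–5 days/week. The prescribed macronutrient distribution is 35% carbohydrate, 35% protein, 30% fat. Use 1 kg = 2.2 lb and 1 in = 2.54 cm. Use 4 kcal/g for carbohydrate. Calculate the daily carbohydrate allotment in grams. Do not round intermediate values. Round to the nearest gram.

201 g/day

Convert to metric: weight = 130 ÷ 2.2 = 59.0909 kg; height = 79 × 2.54 = 200.66 cm.
Harris-Benedict: BMR = 88.362 + 13.397(59.0909) + 4.799(200.66) − 5.677(72) = 1434.2262 kcal/day.
TEE = 1434.2262 × 1.6 = 2294.762 kcal/day.
Carbohydrate energy = 35% × 2294.762 = 803.1667 kcal.
Carbohydrate = 803.1667 ÷ 4 kcal/g = 200.7917 g.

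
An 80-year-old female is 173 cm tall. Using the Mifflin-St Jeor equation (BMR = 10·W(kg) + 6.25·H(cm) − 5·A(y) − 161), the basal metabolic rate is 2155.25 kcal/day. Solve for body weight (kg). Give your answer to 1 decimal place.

2155.25 = 10·W + 6.25(173) − 5(80) − 161
10·W = 2155.25 − 520.25 = 1635, so W = 163.5 kg.

163.5 kg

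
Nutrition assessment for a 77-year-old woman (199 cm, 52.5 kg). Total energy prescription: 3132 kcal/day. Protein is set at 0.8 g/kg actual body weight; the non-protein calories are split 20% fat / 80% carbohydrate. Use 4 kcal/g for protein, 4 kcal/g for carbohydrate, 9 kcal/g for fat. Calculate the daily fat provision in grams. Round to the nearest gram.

Protein = 0.8 × 52.5 = 42 g → 42 × 4 = 168 kcal.
Non-protein calories = 3132 − 168 = 2964 kcal.
Fat: 20% × 2964 = 592.8 kcal; carbohydrate: 2371.2 kcal.
Fat: 592.8 kcal ÷ 9 kcal/g = 65.8667 g.

66 g/day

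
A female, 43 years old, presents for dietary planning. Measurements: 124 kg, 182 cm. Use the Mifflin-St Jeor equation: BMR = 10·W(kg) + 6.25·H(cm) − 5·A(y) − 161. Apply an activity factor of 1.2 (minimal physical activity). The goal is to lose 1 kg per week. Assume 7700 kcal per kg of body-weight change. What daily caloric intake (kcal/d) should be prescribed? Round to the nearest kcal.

Mifflin-St Jeor (female): BMR = 10(124) + 6.25(182) − 5(43) − 161 = 1240 + 1137.5 − 215 − 161 = 2001.5 kcal/day.
TEE = 2001.5 × 1.2 = 2401.8 kcal/day.
Required daily deficit = 1 × 7700 ÷ 7 = 1100 kcal/day.
Target intake = 2401.8 − 1100 = 1301.8 kcal/day.

1302 kcal/d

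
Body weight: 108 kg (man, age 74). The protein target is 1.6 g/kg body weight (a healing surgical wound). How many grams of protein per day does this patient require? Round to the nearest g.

Protein = 1.6 g/kg × 108 kg = 172.8 g/day.

173 g/day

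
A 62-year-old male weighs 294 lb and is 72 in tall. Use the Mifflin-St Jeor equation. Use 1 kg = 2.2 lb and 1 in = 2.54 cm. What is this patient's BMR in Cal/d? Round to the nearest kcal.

2174 Cal/d

Convert to metric: weight = 294 ÷ 2.2 = 133.6364 kg; height = 72 × 2.54 = 182.88 cm.
Mifflin-St Jeor (male): BMR = 10(133.6364) + 6.25(182.88) − 5(62) + 5 = 1336.3636 + 1143 − 310 + 5 = 2174.3636 kcal/day.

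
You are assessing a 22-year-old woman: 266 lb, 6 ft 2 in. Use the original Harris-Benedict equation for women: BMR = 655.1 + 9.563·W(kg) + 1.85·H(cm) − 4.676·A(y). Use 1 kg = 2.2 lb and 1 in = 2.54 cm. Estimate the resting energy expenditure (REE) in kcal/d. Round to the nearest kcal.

2056 kcal/d

Convert to metric: weight = 266 ÷ 2.2 = 120.9091 kg; height = (6×12 + 2) × 2.54 = 74 × 2.54 = 187.96 cm.
Harris-Benedict: BMR = 655.1 + 9.563(120.9091) + 1.85(187.96) − 4.676(22) = 2056.2076 kcal/day.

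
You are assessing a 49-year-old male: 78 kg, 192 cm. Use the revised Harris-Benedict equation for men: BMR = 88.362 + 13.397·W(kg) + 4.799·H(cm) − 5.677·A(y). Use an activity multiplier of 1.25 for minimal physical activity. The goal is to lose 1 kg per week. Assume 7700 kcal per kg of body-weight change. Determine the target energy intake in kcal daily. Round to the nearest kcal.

1121 kcal daily

Harris-Benedict: BMR = 88.362 + 13.397(78) + 4.799(192) − 5.677(49) = 1776.563 kcal/day.
TEE = 1776.563 × 1.25 = 2220.7038 kcal/day.
Required daily deficit = 1 × 7700 ÷ 7 = 1100 kcal/day.
Target intake = 2220.7038 − 1100 = 1120.7038 kcal/day.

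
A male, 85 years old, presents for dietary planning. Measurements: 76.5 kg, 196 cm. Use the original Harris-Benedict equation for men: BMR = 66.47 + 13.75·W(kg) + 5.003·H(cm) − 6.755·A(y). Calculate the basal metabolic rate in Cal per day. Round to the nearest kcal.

Harris-Benedict: BMR = 66.47 + 13.75(76.5) + 5.003(196) − 6.755(85) = 1524.758 kcal/day.

1525 Cal per day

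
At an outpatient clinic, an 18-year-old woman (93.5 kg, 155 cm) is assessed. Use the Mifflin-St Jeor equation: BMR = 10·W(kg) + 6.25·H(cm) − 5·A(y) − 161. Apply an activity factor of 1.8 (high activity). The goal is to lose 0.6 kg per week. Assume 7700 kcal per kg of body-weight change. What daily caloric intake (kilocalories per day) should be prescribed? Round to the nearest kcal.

Mifflin-St Jeor (female): BMR = 10(93.5) + 6.25(155) − 5(18) − 161 = 935 + 968.75 − 90 − 161 = 1652.75 kcal/day.
TEE = 1652.75 × 1.8 = 2974.95 kcal/day.
Required daily deficit = 0.6 × 7700 ÷ 7 = 660 kcal/day.
Target intake = 2974.95 − 660 = 2314.95 kcal/day.

2315 kilocalories per day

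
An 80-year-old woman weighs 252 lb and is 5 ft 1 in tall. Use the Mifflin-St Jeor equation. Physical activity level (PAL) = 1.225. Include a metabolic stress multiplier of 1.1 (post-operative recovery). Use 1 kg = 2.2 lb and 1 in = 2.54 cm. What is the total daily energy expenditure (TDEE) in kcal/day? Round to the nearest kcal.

Convert to metric: weight = 252 ÷ 2.2 = 114.5455 kg; height = (5×12 + 1) × 2.54 = 61 × 2.54 = 154.94 cm.
Mifflin-St Jeor (female): BMR = 10(114.5455) + 6.25(154.94) − 5(80) − 161 = 1145.4545 + 968.375 − 400 − 161 = 1552.8295 kcal/day.
TEE = BMR × activity factor = 1552.8295 × 1.225 = 1902.2162 kcal/day.
Apply stress factor: 1902.2162 × 1.1 = 2092.4378 kcal/day.

2092 kcal/day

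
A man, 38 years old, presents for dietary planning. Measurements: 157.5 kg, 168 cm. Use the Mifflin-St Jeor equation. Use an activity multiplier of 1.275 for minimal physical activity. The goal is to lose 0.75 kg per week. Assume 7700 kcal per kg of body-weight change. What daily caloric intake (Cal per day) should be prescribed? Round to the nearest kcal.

Mifflin-St Jeor (male): BMR = 10(157.5) + 6.25(168) − 5(38) + 5 = 1575 + 1050 − 190 + 5 = 2440 kcal/day.
TEE = 2440 × 1.275 = 3111 kcal/day.
Required daily deficit = 0.75 × 7700 ÷ 7 = 825 kcal/day.
Target intake = 3111 − 825 = 2286 kcal/day.

2286 Cal per day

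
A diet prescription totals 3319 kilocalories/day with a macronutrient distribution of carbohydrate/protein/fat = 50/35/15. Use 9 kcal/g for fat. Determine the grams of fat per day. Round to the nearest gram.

55 g/day

Fat energy = 15% × 3319 = 497.85 kcal.
At 9 kcal/g: 497.85 ÷ 9 = 55.3167 g.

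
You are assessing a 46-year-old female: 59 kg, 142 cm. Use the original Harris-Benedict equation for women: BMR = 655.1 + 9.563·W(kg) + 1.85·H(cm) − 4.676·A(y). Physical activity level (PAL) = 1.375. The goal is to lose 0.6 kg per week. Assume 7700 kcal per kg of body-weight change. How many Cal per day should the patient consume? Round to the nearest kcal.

Harris-Benedict: BMR = 655.1 + 9.563(59) + 1.85(142) − 4.676(46) = 1266.921 kcal/day.
TEE = 1266.921 × 1.375 = 1742.0164 kcal/day.
Required daily deficit = 0.6 × 7700 ÷ 7 = 660 kcal/day.
Target intake = 1742.0164 − 660 = 1082.0164 kcal/day.

1082 Cal per day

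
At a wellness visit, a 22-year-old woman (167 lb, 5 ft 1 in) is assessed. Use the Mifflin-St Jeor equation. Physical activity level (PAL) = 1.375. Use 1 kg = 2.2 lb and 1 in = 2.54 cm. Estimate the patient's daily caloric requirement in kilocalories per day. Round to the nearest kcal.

Convert to metric: weight = 167 ÷ 2.2 = 75.9091 kg; height = (5×12 + 1) × 2.54 = 61 × 2.54 = 154.94 cm.
Mifflin-St Jeor (female): BMR = 10(75.9091) + 6.25(154.94) − 5(22) − 161 = 759.0909 + 968.375 − 110 − 161 = 1456.4659 kcal/day.
TEE = BMR × activity factor = 1456.4659 × 1.375 = 2002.6406 kcal/day.

2003 kilocalories per day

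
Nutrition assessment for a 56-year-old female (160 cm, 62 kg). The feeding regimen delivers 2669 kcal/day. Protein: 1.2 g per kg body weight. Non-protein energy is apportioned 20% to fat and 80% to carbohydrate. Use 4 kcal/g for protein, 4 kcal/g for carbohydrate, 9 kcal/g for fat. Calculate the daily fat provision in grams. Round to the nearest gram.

Protein = 1.2 × 62 = 74.4 g → 74.4 × 4 = 297.6 kcal.
Non-protein calories = 2669 − 297.6 = 2371.4 kcal.
Fat: 20% × 2371.4 = 474.28 kcal; carbohydrate: 1897.12 kcal.
Fat: 474.28 kcal ÷ 9 kcal/g = 52.6978 g.

53 g/day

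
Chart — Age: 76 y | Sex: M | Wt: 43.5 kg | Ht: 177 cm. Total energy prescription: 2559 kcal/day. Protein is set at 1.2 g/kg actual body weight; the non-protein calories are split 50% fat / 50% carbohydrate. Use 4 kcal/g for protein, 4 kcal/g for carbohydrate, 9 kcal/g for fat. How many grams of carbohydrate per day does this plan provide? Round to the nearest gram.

Protein = 1.2 × 43.5 = 52.2 g → 52.2 × 4 = 208.8 kcal.
Non-protein calories = 2559 − 208.8 = 2350.2 kcal.
Fat: 50% × 2350.2 = 1175.1 kcal; carbohydrate: 1175.1 kcal.
Carbohydrate: 1175.1 kcal ÷ 4 kcal/g = 293.775 g.

294 g/day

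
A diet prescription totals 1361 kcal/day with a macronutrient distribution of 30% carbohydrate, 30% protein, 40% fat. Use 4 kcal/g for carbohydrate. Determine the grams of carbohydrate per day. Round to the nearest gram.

Carbohydrate energy = 30% × 1361 = 408.3 kcal.
At 4 kcal/g: 408.3 ÷ 4 = 102.075 g.

102 g/day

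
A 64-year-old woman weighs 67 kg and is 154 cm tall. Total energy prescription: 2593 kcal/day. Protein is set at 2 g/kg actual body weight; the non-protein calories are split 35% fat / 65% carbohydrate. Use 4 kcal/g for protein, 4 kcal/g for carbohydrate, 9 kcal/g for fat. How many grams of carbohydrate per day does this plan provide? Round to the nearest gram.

Protein = 2 × 67 = 134 g → 134 × 4 = 536 kcal.
Non-protein calories = 2593 − 536 = 2057 kcal.
Fat: 35% × 2057 = 719.95 kcal; carbohydrate: 1337.05 kcal.
Carbohydrate: 1337.05 kcal ÷ 4 kcal/g = 334.2625 g.

334 g/day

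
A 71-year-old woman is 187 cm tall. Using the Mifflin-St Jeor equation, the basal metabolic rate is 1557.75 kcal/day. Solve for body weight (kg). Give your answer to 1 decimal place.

90.5 kg

1557.75 = 10·W + 6.25(187) − 5(71) − 161
10·W = 1557.75 − 652.75 = 905, so W = 90.5 kg.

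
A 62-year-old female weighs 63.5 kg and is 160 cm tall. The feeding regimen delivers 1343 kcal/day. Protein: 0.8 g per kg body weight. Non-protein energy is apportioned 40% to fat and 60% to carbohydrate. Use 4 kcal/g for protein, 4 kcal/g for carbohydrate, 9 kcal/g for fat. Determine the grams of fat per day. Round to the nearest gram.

Protein = 0.8 × 63.5 = 50.8 g → 50.8 × 4 = 203.2 kcal.
Non-protein calories = 1343 − 203.2 = 1139.8 kcal.
Fat: 40% × 1139.8 = 455.92 kcal; carbohydrate: 683.88 kcal.
Fat: 455.92 kcal ÷ 9 kcal/g = 50.6578 g.

51 g/day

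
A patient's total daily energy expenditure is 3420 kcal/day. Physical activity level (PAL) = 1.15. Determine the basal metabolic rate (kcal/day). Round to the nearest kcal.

2974 kcal/day

BMR = TEE ÷ activity factor = 3420 ÷ 1.15 = 2973.913 kcal/day.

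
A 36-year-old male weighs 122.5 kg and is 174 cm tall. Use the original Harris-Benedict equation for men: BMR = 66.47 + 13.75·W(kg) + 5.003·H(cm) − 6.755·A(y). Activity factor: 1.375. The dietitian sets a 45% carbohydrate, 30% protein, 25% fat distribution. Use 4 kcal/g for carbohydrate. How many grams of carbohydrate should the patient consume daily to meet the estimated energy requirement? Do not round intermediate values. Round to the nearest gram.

Harris-Benedict: BMR = 66.47 + 13.75(122.5) + 5.003(174) − 6.755(36) = 2378.187 kcal/day.
TEE = 2378.187 × 1.375 = 3270.0071 kcal/day.
Carbohydrate energy = 45% × 3270.0071 = 1471.5032 kcal.
Carbohydrate = 1471.5032 ÷ 4 kcal/g = 367.8758 g.

368 g/day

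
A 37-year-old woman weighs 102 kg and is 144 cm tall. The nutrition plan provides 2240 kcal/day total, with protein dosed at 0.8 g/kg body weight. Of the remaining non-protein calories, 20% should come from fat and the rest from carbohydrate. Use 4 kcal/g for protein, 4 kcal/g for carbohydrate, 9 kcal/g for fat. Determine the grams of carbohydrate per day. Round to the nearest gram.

Protein = 0.8 × 102 = 81.6 g → 81.6 × 4 = 326.4 kcal.
Non-protein calories = 2240 − 326.4 = 1913.6 kcal.
Fat: 20% × 1913.6 = 382.72 kcal; carbohydrate: 1530.88 kcal.
Carbohydrate: 1530.88 kcal ÷ 4 kcal/g = 382.72 g.

383 g/day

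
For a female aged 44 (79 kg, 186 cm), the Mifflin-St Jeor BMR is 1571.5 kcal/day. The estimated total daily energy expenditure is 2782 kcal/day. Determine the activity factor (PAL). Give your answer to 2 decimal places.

1.77

Activity factor = TEE ÷ BMR = 2782 ÷ 1571.5 = 1.77.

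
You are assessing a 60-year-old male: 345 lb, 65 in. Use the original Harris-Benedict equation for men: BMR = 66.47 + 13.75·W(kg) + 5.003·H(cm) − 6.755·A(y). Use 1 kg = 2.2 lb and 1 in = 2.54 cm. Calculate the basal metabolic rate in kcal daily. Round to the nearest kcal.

2643 kcal daily

Convert to metric: weight = 345 ÷ 2.2 = 156.8182 kg; height = 65 × 2.54 = 165.1 cm.
Harris-Benedict: BMR = 66.47 + 13.75(156.8182) + 5.003(165.1) − 6.755(60) = 2643.4153 kcal/day.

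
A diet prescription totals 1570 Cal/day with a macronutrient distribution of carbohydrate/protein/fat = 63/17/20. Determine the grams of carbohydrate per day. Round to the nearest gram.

Carbohydrate energy = 63% × 1570 = 989.1 kcal.
At 4 kcal/g: 989.1 ÷ 4 = 247.275 g.

247 g/day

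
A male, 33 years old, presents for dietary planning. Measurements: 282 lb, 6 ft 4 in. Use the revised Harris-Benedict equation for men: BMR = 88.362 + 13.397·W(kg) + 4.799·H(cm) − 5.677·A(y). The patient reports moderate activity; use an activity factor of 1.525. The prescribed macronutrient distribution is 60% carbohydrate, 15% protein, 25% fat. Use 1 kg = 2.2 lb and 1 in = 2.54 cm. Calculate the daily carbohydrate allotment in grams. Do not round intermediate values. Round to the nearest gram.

Convert to metric: weight = 282 ÷ 2.2 = 128.1818 kg; height = (6×12 + 4) × 2.54 = 76 × 2.54 = 193.04 cm.
Harris-Benedict: BMR = 88.362 + 13.397(128.1818) + 4.799(193.04) − 5.677(33) = 2544.6718 kcal/day.
TEE = 2544.6718 × 1.525 = 3880.6245 kcal/day.
Carbohydrate energy = 60% × 3880.6245 = 2328.3747 kcal.
Carbohydrate = 2328.3747 ÷ 4 kcal/g = 582.0937 g.

582 g/day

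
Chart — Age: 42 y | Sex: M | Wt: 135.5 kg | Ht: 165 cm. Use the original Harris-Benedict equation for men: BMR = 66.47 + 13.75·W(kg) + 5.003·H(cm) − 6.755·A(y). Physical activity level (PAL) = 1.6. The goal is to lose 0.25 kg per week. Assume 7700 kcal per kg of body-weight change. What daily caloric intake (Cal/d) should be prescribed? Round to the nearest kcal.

Harris-Benedict: BMR = 66.47 + 13.75(135.5) + 5.003(165) − 6.755(42) = 2471.38 kcal/day.
TEE = 2471.38 × 1.6 = 3954.208 kcal/day.
Required daily deficit = 0.25 × 7700 ÷ 7 = 275 kcal/day.
Target intake = 3954.208 − 275 = 3679.208 kcal/day.

3679 Cal/d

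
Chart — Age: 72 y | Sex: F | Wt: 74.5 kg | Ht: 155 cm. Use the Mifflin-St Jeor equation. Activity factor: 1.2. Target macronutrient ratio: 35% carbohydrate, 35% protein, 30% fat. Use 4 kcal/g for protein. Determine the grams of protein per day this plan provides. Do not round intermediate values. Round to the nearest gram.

125 g/day

Mifflin-St Jeor (female): BMR = 10(74.5) + 6.25(155) − 5(72) − 161 = 745 + 968.75 − 360 − 161 = 1192.75 kcal/day.
TEE = 1192.75 × 1.2 = 1431.3 kcal/day.
Protein energy = 35% × 1431.3 = 500.955 kcal.
Protein = 500.955 ÷ 4 kcal/g = 125.2388 g.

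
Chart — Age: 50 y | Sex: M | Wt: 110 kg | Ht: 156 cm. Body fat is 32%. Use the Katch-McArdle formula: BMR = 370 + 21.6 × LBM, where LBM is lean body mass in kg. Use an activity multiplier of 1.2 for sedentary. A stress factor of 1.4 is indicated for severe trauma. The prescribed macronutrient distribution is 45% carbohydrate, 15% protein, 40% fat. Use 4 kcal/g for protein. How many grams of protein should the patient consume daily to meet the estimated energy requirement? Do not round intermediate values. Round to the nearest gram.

LBM = 110 × (1 − 0.32) = 74.8 kg. Katch-McArdle: BMR = 370 + 21.6 × 74.8 = 1985.68 kcal/day.
TEE = 1985.68 × 1.2 = 2382.816 kcal/day.
With stress factor 1.4: 2382.816 × 1.4 = 3335.9424 kcal/day.
Protein energy = 15% × 3335.9424 = 500.3914 kcal.
Protein = 500.3914 ÷ 4 kcal/g = 125.0978 g.

125 g/day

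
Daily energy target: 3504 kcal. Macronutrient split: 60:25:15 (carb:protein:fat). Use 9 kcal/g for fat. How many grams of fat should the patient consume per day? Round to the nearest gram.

Fat energy = 15% × 3504 = 525.6 kcal.
At 9 kcal/g: 525.6 ÷ 9 = 58.4 g.

58 g/day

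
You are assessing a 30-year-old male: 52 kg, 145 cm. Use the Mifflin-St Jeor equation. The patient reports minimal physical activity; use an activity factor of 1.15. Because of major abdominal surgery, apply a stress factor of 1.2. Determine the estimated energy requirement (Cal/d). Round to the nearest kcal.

1768 Cal/d

Mifflin-St Jeor (male): BMR = 10(52) + 6.25(145) − 5(30) + 5 = 520 + 906.25 − 150 + 5 = 1281.25 kcal/day.
TEE = BMR × activity factor = 1281.25 × 1.15 = 1473.4375 kcal/day.
Apply stress factor: 1473.4375 × 1.2 = 1768.125 kcal/day.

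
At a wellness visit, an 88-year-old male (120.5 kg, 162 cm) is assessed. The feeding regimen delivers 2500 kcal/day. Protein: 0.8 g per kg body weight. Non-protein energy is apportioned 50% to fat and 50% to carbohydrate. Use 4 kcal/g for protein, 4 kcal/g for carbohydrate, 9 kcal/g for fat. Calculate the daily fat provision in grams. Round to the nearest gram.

Protein = 0.8 × 120.5 = 96.4 g → 96.4 × 4 = 385.6 kcal.
Non-protein calories = 2500 − 385.6 = 2114.4 kcal.
Fat: 50% × 2114.4 = 1057.2 kcal; carbohydrate: 1057.2 kcal.
Fat: 1057.2 kcal ÷ 9 kcal/g = 117.4667 g.

117 g/day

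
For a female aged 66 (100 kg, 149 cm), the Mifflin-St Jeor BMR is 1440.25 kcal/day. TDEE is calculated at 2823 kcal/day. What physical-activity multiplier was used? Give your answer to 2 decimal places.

1.96

Activity factor = TEE ÷ BMR = 2823 ÷ 1440.25 = 1.96.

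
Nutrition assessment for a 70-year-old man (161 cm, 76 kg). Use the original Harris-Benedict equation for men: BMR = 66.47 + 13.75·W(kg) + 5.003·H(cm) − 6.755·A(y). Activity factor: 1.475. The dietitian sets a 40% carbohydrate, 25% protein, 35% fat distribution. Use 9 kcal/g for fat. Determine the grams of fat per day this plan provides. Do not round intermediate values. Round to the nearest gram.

83 g/day

Harris-Benedict: BMR = 66.47 + 13.75(76) + 5.003(161) − 6.755(70) = 1444.103 kcal/day.
TEE = 1444.103 × 1.475 = 2130.0519 kcal/day.
Fat energy = 35% × 2130.0519 = 745.5182 kcal.
Fat = 745.5182 ÷ 9 kcal/g = 82.8354 g.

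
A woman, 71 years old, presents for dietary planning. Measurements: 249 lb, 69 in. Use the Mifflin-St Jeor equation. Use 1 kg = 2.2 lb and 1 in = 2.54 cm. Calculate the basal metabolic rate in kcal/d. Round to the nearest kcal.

1711 kcal/d

Convert to metric: weight = 249 ÷ 2.2 = 113.1818 kg; height = 69 × 2.54 = 175.26 cm.
Mifflin-St Jeor (female): BMR = 10(113.1818) + 6.25(175.26) − 5(71) − 161 = 1131.8182 + 1095.375 − 355 − 161 = 1711.1932 kcal/day.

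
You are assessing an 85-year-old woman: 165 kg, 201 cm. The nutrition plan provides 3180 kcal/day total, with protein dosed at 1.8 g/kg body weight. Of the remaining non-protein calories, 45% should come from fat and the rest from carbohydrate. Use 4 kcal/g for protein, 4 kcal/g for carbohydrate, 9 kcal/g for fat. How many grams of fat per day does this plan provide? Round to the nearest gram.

100 g/day

Protein = 1.8 × 165 = 297 g → 297 × 4 = 1188 kcal.
Non-protein calories = 3180 − 1188 = 1992 kcal.
Fat: 45% × 1992 = 896.4 kcal; carbohydrate: 1095.6 kcal.
Fat: 896.4 kcal ÷ 9 kcal/g = 99.6 g.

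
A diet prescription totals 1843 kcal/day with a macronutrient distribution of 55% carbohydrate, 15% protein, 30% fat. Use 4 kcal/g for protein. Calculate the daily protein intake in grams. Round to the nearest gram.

Protein energy = 15% × 1843 = 276.45 kcal.
At 4 kcal/g: 276.45 ÷ 4 = 69.1125 g.

69 g/day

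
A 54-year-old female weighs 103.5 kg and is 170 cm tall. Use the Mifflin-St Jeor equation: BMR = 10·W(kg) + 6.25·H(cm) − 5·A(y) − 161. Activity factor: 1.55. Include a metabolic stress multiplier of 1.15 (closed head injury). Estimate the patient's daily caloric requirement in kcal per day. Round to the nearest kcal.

Mifflin-St Jeor (female): BMR = 10(103.5) + 6.25(170) − 5(54) − 161 = 1035 + 1062.5 − 270 − 161 = 1666.5 kcal/day.
TEE = BMR × activity factor = 1666.5 × 1.55 = 2583.075 kcal/day.
Apply stress factor: 2583.075 × 1.15 = 2970.5363 kcal/day.

2971 kcal per day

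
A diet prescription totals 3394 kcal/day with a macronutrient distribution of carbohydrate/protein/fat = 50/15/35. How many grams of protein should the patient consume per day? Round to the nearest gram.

127 g/day

Protein energy = 15% × 3394 = 509.1 kcal.
At 4 kcal/g: 509.1 ÷ 4 = 127.275 g.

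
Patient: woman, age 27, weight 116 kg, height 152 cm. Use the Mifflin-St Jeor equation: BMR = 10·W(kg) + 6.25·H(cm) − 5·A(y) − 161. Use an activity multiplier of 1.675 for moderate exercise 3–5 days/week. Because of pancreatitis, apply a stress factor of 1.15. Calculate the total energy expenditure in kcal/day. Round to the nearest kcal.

Mifflin-St Jeor (female): BMR = 10(116) + 6.25(152) − 5(27) − 161 = 1160 + 950 − 135 − 161 = 1814 kcal/day.
TEE = BMR × activity factor = 1814 × 1.675 = 3038.45 kcal/day.
Apply stress factor: 3038.45 × 1.15 = 3494.2175 kcal/day.

3494 kcal/day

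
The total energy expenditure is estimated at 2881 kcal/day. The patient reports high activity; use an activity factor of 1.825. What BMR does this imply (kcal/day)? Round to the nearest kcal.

1579 kcal/day

BMR = TEE ÷ activity factor = 2881 ÷ 1.825 = 1578.6301 kcal/day.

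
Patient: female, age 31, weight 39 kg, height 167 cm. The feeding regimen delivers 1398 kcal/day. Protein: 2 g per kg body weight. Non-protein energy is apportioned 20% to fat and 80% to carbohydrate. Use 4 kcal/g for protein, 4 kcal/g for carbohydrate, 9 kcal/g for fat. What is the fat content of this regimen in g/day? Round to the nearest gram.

Protein = 2 × 39 = 78 g → 78 × 4 = 312 kcal.
Non-protein calories = 1398 − 312 = 1086 kcal.
Fat: 20% × 1086 = 217.2 kcal; carbohydrate: 868.8 kcal.
Fat: 217.2 kcal ÷ 9 kcal/g = 24.1333 g.

24 g/day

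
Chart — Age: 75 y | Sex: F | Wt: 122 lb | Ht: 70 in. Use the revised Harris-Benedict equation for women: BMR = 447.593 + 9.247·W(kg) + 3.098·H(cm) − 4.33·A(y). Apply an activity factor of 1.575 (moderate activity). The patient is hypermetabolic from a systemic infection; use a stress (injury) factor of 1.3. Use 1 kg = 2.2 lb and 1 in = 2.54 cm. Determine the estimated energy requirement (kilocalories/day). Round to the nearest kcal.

Convert to metric: weight = 122 ÷ 2.2 = 55.4545 kg; height = 70 × 2.54 = 177.8 cm.
Harris-Benedict: BMR = 447.593 + 9.247(55.4545) + 3.098(177.8) − 4.33(75) = 1186.4556 kcal/day.
TEE = BMR × activity factor = 1186.4556 × 1.575 = 1868.6675 kcal/day.
Apply stress factor: 1868.6675 × 1.3 = 2429.2678 kcal/day.

2429 kilocalories/day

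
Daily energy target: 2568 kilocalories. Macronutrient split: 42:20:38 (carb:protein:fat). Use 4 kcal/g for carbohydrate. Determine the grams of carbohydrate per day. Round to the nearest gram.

Carbohydrate energy = 42% × 2568 = 1078.56 kcal.
At 4 kcal/g: 1078.56 ÷ 4 = 269.64 g.

270 g/day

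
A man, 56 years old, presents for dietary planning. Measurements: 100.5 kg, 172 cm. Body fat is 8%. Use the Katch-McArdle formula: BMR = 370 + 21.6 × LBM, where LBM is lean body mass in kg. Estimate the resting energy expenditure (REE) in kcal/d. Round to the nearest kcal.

2367 kcal/d

LBM = 100.5 × (1 − 0.08) = 92.46 kg. Katch-McArdle: BMR = 370 + 21.6 × 92.46 = 2367.136 kcal/day.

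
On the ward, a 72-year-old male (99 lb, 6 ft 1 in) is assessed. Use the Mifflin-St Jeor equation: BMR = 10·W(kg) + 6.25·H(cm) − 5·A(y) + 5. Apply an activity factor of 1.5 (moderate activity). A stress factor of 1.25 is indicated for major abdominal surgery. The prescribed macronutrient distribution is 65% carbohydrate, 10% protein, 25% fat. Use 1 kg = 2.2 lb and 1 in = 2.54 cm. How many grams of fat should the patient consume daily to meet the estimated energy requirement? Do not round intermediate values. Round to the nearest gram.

Convert to metric: weight = 99 ÷ 2.2 = 45 kg; height = (6×12 + 1) × 2.54 = 73 × 2.54 = 185.42 cm.
Mifflin-St Jeor (male): BMR = 10(45) + 6.25(185.42) − 5(72) + 5 = 450 + 1158.875 − 360 + 5 = 1253.875 kcal/day.
TEE = 1253.875 × 1.5 = 1880.8125 kcal/day.
With stress factor 1.25: 1880.8125 × 1.25 = 2351.0156 kcal/day.
Fat energy = 25% × 2351.0156 = 587.7539 kcal.
Fat = 587.7539 ÷ 9 kcal/g = 65.306 g.

65 g/day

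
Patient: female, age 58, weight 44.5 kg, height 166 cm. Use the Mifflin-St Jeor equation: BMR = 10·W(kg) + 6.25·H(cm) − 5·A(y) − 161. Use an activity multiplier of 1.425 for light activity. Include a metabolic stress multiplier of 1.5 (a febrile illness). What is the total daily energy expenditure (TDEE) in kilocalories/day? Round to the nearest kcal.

Mifflin-St Jeor (female): BMR = 10(44.5) + 6.25(166) − 5(58) − 161 = 445 + 1037.5 − 290 − 161 = 1031.5 kcal/day.
TEE = BMR × activity factor = 1031.5 × 1.425 = 1469.8875 kcal/day.
Apply stress factor: 1469.8875 × 1.5 = 2204.8313 kcal/day.

2205 kilocalories/day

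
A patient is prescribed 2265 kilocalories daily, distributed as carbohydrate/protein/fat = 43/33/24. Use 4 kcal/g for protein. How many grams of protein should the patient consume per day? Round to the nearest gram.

Protein energy = 33% × 2265 = 747.45 kcal.
At 4 kcal/g: 747.45 ÷ 4 = 186.8625 g.

187 g/day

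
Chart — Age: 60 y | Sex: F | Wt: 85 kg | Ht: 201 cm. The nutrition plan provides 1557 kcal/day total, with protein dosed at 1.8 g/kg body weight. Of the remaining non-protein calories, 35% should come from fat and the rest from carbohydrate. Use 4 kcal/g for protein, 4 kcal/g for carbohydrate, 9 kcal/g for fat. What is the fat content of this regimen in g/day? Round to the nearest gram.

Protein = 1.8 × 85 = 153 g → 153 × 4 = 612 kcal.
Non-protein calories = 1557 − 612 = 945 kcal.
Fat: 35% × 945 = 330.75 kcal; carbohydrate: 614.25 kcal.
Fat: 330.75 kcal ÷ 9 kcal/g = 36.75 g.

37 g/day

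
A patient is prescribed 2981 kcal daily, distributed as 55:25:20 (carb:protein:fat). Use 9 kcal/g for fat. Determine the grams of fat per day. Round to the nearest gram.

Fat energy = 20% × 2981 = 596.2 kcal.
At 9 kcal/g: 596.2 ÷ 9 = 66.2444 g.

66 g/day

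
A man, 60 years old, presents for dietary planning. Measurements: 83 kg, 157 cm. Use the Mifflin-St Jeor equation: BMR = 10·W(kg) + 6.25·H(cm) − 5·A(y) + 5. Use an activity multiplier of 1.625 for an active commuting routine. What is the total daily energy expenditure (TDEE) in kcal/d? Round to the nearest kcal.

2464 kcal/d

Mifflin-St Jeor (male): BMR = 10(83) + 6.25(157) − 5(60) + 5 = 830 + 981.25 − 300 + 5 = 1516.25 kcal/day.
TEE = BMR × activity factor = 1516.25 × 1.625 = 2463.9063 kcal/day.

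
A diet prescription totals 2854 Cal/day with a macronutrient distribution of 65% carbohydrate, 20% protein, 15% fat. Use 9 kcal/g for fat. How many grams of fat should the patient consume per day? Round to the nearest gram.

48 g/day

Fat energy = 15% × 2854 = 428.1 kcal.
At 9 kcal/g: 428.1 ÷ 9 = 47.5667 g.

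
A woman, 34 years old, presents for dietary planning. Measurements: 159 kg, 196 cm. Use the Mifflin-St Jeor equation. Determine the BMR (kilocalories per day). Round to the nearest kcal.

Mifflin-St Jeor (female): BMR = 10(159) + 6.25(196) − 5(34) − 161 = 1590 + 1225 − 170 − 161 = 2484 kcal/day.

2484 kilocalories per day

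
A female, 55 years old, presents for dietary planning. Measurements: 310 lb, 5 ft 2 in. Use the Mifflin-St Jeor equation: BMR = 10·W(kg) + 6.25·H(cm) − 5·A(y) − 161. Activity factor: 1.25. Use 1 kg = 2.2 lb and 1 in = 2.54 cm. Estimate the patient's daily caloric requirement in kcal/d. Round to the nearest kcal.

Convert to metric: weight = 310 ÷ 2.2 = 140.9091 kg; height = (5×12 + 2) × 2.54 = 62 × 2.54 = 157.48 cm.
Mifflin-St Jeor (female): BMR = 10(140.9091) + 6.25(157.48) − 5(55) − 161 = 1409.0909 + 984.25 − 275 − 161 = 1957.3409 kcal/day.
TEE = BMR × activity factor = 1957.3409 × 1.25 = 2446.6761 kcal/day.

2447 kcal/d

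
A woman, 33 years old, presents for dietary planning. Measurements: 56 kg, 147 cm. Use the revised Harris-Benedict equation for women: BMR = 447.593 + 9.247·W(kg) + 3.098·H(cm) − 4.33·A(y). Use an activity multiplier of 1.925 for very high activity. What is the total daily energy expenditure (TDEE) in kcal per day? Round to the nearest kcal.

Harris-Benedict: BMR = 447.593 + 9.247(56) + 3.098(147) − 4.33(33) = 1277.941 kcal/day.
TEE = BMR × activity factor = 1277.941 × 1.925 = 2460.0364 kcal/day.

2460 kcal per day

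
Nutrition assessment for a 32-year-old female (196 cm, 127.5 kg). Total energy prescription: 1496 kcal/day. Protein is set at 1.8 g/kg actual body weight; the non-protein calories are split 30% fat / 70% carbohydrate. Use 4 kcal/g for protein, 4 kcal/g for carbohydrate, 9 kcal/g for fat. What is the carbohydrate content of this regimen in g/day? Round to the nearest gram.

Protein = 1.8 × 127.5 = 229.5 g → 229.5 × 4 = 918 kcal.
Non-protein calories = 1496 − 918 = 578 kcal.
Fat: 30% × 578 = 173.4 kcal; carbohydrate: 404.6 kcal.
Carbohydrate: 404.6 kcal ÷ 4 kcal/g = 101.15 g.

101 g/day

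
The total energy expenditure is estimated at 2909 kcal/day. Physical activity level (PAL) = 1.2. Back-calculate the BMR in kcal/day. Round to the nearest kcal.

2424 kcal/day

BMR = TEE ÷ activity factor = 2909 ÷ 1.2 = 2424.1667 kcal/day.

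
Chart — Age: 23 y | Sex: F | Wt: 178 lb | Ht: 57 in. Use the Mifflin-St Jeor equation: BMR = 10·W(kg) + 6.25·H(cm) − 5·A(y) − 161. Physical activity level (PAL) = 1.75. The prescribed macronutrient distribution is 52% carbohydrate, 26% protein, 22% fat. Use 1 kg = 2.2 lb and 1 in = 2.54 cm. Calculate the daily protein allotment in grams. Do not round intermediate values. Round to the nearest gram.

Convert to metric: weight = 178 ÷ 2.2 = 80.9091 kg; height = 57 × 2.54 = 144.78 cm.
Mifflin-St Jeor (female): BMR = 10(80.9091) + 6.25(144.78) − 5(23) − 161 = 809.0909 + 904.875 − 115 − 161 = 1437.9659 kcal/day.
TEE = 1437.9659 × 1.75 = 2516.4403 kcal/day.
Protein energy = 26% × 2516.4403 = 654.2745 kcal.
Protein = 654.2745 ÷ 4 kcal/g = 163.5686 g.

164 g/day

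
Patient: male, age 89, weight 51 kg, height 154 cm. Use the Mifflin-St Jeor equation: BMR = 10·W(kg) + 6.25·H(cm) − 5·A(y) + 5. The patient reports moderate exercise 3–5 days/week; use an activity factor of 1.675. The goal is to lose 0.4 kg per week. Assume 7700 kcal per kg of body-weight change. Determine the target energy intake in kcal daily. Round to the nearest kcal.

Mifflin-St Jeor (male): BMR = 10(51) + 6.25(154) − 5(89) + 5 = 510 + 962.5 − 445 + 5 = 1032.5 kcal/day.
TEE = 1032.5 × 1.675 = 1729.4375 kcal/day.
Required daily deficit = 0.4 × 7700 ÷ 7 = 440 kcal/day.
Target intake = 1729.4375 − 440 = 1289.4375 kcal/day.

1289 kcal daily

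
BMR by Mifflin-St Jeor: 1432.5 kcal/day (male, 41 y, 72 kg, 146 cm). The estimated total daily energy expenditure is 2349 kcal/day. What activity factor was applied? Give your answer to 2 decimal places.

Activity factor = TEE ÷ BMR = 2349 ÷ 1432.5 = 1.64.

1.64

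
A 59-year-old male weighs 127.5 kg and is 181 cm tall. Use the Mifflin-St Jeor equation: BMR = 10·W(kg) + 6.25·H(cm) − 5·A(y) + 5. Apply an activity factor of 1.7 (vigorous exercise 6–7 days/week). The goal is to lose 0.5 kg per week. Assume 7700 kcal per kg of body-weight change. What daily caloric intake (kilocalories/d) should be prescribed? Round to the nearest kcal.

Mifflin-St Jeor (male): BMR = 10(127.5) + 6.25(181) − 5(59) + 5 = 1275 + 1131.25 − 295 + 5 = 2116.25 kcal/day.
TEE = 2116.25 × 1.7 = 3597.625 kcal/day.
Required daily deficit = 0.5 × 7700 ÷ 7 = 550 kcal/day.
Target intake = 3597.625 − 550 = 3047.625 kcal/day.

3048 kilocalories/d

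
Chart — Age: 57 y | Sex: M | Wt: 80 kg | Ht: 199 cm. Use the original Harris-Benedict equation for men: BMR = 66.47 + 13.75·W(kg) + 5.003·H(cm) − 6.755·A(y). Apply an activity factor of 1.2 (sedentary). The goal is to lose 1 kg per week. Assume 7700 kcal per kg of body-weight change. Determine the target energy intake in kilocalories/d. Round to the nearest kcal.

1032 kilocalories/d

Harris-Benedict: BMR = 66.47 + 13.75(80) + 5.003(199) − 6.755(57) = 1777.032 kcal/day.
TEE = 1777.032 × 1.2 = 2132.4384 kcal/day.
Required daily deficit = 1 × 7700 ÷ 7 = 1100 kcal/day.
Target intake = 2132.4384 − 1100 = 1032.4384 kcal/day.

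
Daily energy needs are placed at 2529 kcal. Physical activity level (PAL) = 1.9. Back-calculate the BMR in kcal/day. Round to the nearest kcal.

BMR = TEE ÷ activity factor = 2529 ÷ 1.9 = 1331.0526 kcal/day.

1331 kcal/day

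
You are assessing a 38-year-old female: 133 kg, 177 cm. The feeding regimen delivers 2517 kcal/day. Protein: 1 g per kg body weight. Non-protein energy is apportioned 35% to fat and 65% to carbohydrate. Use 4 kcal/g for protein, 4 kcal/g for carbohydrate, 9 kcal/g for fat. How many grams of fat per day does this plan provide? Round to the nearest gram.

77 g/day

Protein = 1 × 133 = 133 g → 133 × 4 = 532 kcal.
Non-protein calories = 2517 − 532 = 1985 kcal.
Fat: 35% × 1985 = 694.75 kcal; carbohydrate: 1290.25 kcal.
Fat: 694.75 kcal ÷ 9 kcal/g = 77.1944 g.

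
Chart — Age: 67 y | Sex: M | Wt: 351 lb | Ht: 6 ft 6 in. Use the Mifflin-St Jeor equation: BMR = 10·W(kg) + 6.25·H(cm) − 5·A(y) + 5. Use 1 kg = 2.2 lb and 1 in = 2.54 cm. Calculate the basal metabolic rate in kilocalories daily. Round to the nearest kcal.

Convert to metric: weight = 351 ÷ 2.2 = 159.5455 kg; height = (6×12 + 6) × 2.54 = 78 × 2.54 = 198.12 cm.
Mifflin-St Jeor (male): BMR = 10(159.5455) + 6.25(198.12) − 5(67) + 5 = 1595.4545 + 1238.25 − 335 + 5 = 2503.7045 kcal/day.

2504 kilocalories daily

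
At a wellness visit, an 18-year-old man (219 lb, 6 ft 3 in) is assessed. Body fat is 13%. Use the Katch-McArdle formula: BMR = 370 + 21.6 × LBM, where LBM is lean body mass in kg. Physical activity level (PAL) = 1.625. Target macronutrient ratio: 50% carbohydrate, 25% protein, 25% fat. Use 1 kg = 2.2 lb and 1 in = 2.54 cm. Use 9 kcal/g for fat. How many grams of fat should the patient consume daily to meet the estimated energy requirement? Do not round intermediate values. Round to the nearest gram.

101 g/day

Convert to metric: weight = 219 ÷ 2.2 = 99.5455 kg; height = (6×12 + 3) × 2.54 = 75 × 2.54 = 190.5 cm.
LBM = 99.5455 × (1 − 0.13) = 86.6045 kg. Katch-McArdle: BMR = 370 + 21.6 × 86.6045 = 2240.6582 kcal/day.
TEE = 2240.6582 × 1.625 = 3641.0695 kcal/day.
Fat energy = 25% × 3641.0695 = 910.2674 kcal.
Fat = 910.2674 ÷ 9 kcal/g = 101.1408 g.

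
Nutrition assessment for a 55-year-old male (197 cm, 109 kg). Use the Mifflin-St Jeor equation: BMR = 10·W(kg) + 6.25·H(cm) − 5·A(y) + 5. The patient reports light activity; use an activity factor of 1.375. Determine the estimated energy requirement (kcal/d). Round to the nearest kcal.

2820 kcal/d

Mifflin-St Jeor (male): BMR = 10(109) + 6.25(197) − 5(55) + 5 = 1090 + 1231.25 − 275 + 5 = 2051.25 kcal/day.
TEE = BMR × activity factor = 2051.25 × 1.375 = 2820.4688 kcal/day.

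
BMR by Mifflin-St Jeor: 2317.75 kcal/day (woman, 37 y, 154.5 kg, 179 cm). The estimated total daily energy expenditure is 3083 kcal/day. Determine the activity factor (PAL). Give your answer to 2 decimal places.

1.33

Activity factor = TEE ÷ BMR = 3083 ÷ 2317.75 = 1.33.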